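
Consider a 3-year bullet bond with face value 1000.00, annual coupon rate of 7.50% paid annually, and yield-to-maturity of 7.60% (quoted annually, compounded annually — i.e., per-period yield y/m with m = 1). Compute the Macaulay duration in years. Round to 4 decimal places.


Coupon per period c = face * coupon_rate / m = 75.000000
Periods per year m = 1; per-period yield y/m = 0.076000
Number of cashflows N = 3
Cashflows (t years, CF_t, discount factor 1/(1+y/m)^(m*t), PV):
  t = 1.0000: CF_t = 75.000000, DF = 0.929368, PV = 69.702602
  t = 2.0000: CF_t = 75.000000, DF = 0.863725, PV = 64.779370
  t = 3.0000: CF_t = 1075.000000, DF = 0.802718, PV = 862.922216
Price P = sum_t PV_t = 997.404189
Macaulay numerator sum_t t * PV_t:
  t * PV_t at t = 1.0000: 69.702602
  t * PV_t at t = 2.0000: 129.558740
  t * PV_t at t = 3.0000: 2588.766649
Macaulay duration D = (sum_t t * PV_t) / P = 2788.027992 / 997.404189 = 2.795284

Answer: Macaulay duration = 2.7953 years


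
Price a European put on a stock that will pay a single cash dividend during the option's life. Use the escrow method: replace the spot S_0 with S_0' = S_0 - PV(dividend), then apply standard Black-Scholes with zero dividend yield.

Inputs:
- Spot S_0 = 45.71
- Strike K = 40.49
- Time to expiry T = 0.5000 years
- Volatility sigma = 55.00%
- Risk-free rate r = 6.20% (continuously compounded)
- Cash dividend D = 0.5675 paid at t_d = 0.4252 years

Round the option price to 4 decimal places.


PV(D) = D * exp(-r * t_d) = 0.5675 * 0.97398205 = 0.55273482
S_0' = S_0 - PV(D) = 45.7100 - 0.55273482 = 45.15726518
d1 = (ln(S_0'/K) + (r + sigma^2/2)*T) / (sigma*sqrt(T)) = 0.55468323
d2 = d1 - sigma*sqrt(T) = 0.16577450
exp(-rT) = 0.96947557
N(-d1) = 0.28955568; N(-d2) = 0.43416721
P = K * exp(-rT) * N(-d2) - S_0' * N(-d1) = 40.4900 * 0.96947557 * 0.43416721 - 45.15726518 * 0.28955568 = 3.9673

Answer: Price = 3.9673


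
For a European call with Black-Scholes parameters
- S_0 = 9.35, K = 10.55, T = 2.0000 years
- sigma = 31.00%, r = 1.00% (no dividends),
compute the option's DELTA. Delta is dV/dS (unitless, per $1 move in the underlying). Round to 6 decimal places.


d1 = -0.0106054991; d2 = -0.4490117035
phi(d1) = 0.3989198452; exp(-qT) = 1.0000000000; exp(-rT) = 0.9801986733
N(d1) = 0.4957690973
Delta = exp(-qT) * N(d1) = 1.0000000000 * 0.4957690973 = 0.495769

Answer: Delta = 0.495769


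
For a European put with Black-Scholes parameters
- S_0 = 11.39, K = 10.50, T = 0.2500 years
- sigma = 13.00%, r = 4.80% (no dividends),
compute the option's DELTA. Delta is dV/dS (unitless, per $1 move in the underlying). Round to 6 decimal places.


Answer: Delta = -0.070941

Derivation:
d1 = 1.4688156969; d2 = 1.4038156969
phi(d1) = 0.1356539245; exp(-qT) = 1.0000000000; exp(-rT) = 0.9880717129
N(-d1) = 0.0709413927
Delta = -exp(-qT) * N(-d1) = -1.0000000000 * 0.0709413927 = -0.070941


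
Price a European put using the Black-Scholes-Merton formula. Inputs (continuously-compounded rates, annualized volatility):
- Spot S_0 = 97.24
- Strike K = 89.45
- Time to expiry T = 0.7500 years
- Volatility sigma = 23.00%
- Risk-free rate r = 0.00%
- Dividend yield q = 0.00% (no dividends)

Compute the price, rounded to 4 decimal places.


d1 = (ln(S/K) + (r - q + 0.5*sigma^2) * T) / (sigma * sqrt(T)) = 0.51881117
d2 = d1 - sigma * sqrt(T) = 0.31962532
exp(-rT) = 1.00000000; exp(-qT) = 1.00000000
P = K * exp(-rT) * N(-d2) - S_0 * exp(-qT) * N(-d1)
N(-d1) = 0.30194622; N(-d2) = 0.37462619
P = 89.4500 * 1.00000000 * 0.37462619 - 97.2400 * 1.00000000 * 0.30194622 = 4.1491

Answer: Price = 4.1491


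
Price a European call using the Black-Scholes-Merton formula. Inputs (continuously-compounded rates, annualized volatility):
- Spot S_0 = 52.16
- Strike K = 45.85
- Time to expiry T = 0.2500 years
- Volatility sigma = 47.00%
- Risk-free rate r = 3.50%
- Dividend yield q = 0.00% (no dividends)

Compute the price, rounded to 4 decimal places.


d1 = (ln(S/K) + (r - q + 0.5*sigma^2) * T) / (sigma * sqrt(T)) = 0.70341795
d2 = d1 - sigma * sqrt(T) = 0.46841795
exp(-rT) = 0.99128817; exp(-qT) = 1.00000000
C = S_0 * exp(-qT) * N(d1) - K * exp(-rT) * N(d2)
N(d1) = 0.75910234; N(d2) = 0.68025713
C = 52.1600 * 1.00000000 * 0.75910234 - 45.8500 * 0.99128817 * 0.68025713 = 8.6767

Answer: Price = 8.6767


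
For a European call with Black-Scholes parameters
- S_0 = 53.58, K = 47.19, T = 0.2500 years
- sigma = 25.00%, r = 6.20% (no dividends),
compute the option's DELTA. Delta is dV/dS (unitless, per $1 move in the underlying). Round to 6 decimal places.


Answer: Delta = 0.885406

Derivation:
d1 = 1.2024508670; d2 = 1.0774508670
phi(d1) = 0.1936152034; exp(-qT) = 1.0000000000; exp(-rT) = 0.9846195068
N(d1) = 0.8854055543
Delta = exp(-qT) * N(d1) = 1.0000000000 * 0.8854055543 = 0.885406


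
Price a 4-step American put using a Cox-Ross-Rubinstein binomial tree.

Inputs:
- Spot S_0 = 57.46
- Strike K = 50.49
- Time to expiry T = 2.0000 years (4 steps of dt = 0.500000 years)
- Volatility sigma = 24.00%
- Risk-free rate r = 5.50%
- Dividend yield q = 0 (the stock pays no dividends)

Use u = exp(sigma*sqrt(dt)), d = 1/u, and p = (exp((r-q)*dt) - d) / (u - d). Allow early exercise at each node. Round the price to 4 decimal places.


Answer: Price = V(0,0) = 2.8243

Derivation:
dt = T/N = 0.500000
u = exp(sigma*sqrt(dt)) = 1.184956; d = 1/u = 0.843913
p = (exp((r-q)*dt) - d) / (u - d) = 0.539429
Discount per step: exp(-r*dt) = 0.972875
Stock lattice S(k, i) with i counting down-moves:
  k=0: S(0,0) = 57.4600
  k=1: S(1,0) = 68.0876; S(1,1) = 48.4913
  k=2: S(2,0) = 80.6808; S(2,1) = 57.4600; S(2,2) = 40.9224
  k=3: S(3,0) = 95.6032; S(3,1) = 68.0876; S(3,2) = 48.4913; S(3,3) = 34.5350
  k=4: S(4,0) = 113.2855; S(4,1) = 80.6808; S(4,2) = 57.4600; S(4,3) = 40.9224; S(4,4) = 29.1445
Terminal payoffs V(N, i) = max(K - S_T, 0):
  V(4,0) = 0.000000; V(4,1) = 0.000000; V(4,2) = 0.000000; V(4,3) = 9.567591; V(4,4) = 21.345490
Backward induction: V(k, i) = exp(-r*dt) * [p * V(k+1, i) + (1-p) * V(k+1, i+1)]; then take max(V_cont, immediate exercise) for American.
  V(3,0) = exp(-r*dt) * [p*0.000000 + (1-p)*0.000000] = 0.000000; exercise = 0.000000; V(3,0) = max -> 0.000000
  V(3,1) = exp(-r*dt) * [p*0.000000 + (1-p)*0.000000] = 0.000000; exercise = 0.000000; V(3,1) = max -> 0.000000
  V(3,2) = exp(-r*dt) * [p*0.000000 + (1-p)*9.567591] = 4.287025; exercise = 1.998747; V(3,2) = max -> 4.287025
  V(3,3) = exp(-r*dt) * [p*9.567591 + (1-p)*21.345490] = 14.585482; exercise = 15.955039; V(3,3) = max -> 15.955039
  V(2,0) = exp(-r*dt) * [p*0.000000 + (1-p)*0.000000] = 0.000000; exercise = 0.000000; V(2,0) = max -> 0.000000
  V(2,1) = exp(-r*dt) * [p*0.000000 + (1-p)*4.287025] = 1.920920; exercise = 0.000000; V(2,1) = max -> 1.920920
  V(2,2) = exp(-r*dt) * [p*4.287025 + (1-p)*15.955039] = 9.398915; exercise = 9.567591; V(2,2) = max -> 9.567591
  V(1,0) = exp(-r*dt) * [p*0.000000 + (1-p)*1.920920] = 0.860722; exercise = 0.000000; V(1,0) = max -> 0.860722
  V(1,1) = exp(-r*dt) * [p*1.920920 + (1-p)*9.567591] = 5.295118; exercise = 1.998747; V(1,1) = max -> 5.295118
  V(0,0) = exp(-r*dt) * [p*0.860722 + (1-p)*5.295118] = 2.824328; exercise = 0.000000; V(0,0) = max -> 2.824328


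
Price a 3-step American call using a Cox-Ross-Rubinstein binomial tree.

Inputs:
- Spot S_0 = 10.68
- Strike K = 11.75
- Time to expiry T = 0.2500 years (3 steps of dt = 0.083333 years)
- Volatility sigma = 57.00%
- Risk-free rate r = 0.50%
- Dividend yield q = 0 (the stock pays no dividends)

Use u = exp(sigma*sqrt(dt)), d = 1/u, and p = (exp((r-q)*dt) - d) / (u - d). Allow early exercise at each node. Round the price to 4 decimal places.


dt = T/N = 0.083333
u = exp(sigma*sqrt(dt)) = 1.178856; d = 1/u = 0.848280
p = (exp((r-q)*dt) - d) / (u - d) = 0.460217
Discount per step: exp(-r*dt) = 0.999583
Stock lattice S(k, i) with i counting down-moves:
  k=0: S(0,0) = 10.6800
  k=1: S(1,0) = 12.5902; S(1,1) = 9.0596
  k=2: S(2,0) = 14.8420; S(2,1) = 10.6800; S(2,2) = 7.6851
  k=3: S(3,0) = 17.4966; S(3,1) = 12.5902; S(3,2) = 9.0596; S(3,3) = 6.5191
Terminal payoffs V(N, i) = max(S_T - K, 0):
  V(3,0) = 5.746613; V(3,1) = 0.840186; V(3,2) = 0.000000; V(3,3) = 0.000000
Backward induction: V(k, i) = exp(-r*dt) * [p * V(k+1, i) + (1-p) * V(k+1, i+1)]; then take max(V_cont, immediate exercise) for American.
  V(2,0) = exp(-r*dt) * [p*5.746613 + (1-p)*0.840186] = 3.096917; exercise = 3.092022; V(2,0) = max -> 3.096917
  V(2,1) = exp(-r*dt) * [p*0.840186 + (1-p)*0.000000] = 0.386507; exercise = 0.000000; V(2,1) = max -> 0.386507
  V(2,2) = exp(-r*dt) * [p*0.000000 + (1-p)*0.000000] = 0.000000; exercise = 0.000000; V(2,2) = max -> 0.000000
  V(1,0) = exp(-r*dt) * [p*3.096917 + (1-p)*0.386507] = 1.633203; exercise = 0.840186; V(1,0) = max -> 1.633203
  V(1,1) = exp(-r*dt) * [p*0.386507 + (1-p)*0.000000] = 0.177803; exercise = 0.000000; V(1,1) = max -> 0.177803
  V(0,0) = exp(-r*dt) * [p*1.633203 + (1-p)*0.177803] = 0.847250; exercise = 0.000000; V(0,0) = max -> 0.847250

Answer: Price = V(0,0) = 0.8472


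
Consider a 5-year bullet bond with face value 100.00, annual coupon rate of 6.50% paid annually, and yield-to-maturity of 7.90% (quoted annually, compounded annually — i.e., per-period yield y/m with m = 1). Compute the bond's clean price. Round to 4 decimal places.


Coupon per period c = face * coupon_rate / m = 6.500000
Periods per year m = 1; per-period yield y/m = 0.079000
Number of cashflows N = 5
Cashflows (t years, CF_t, discount factor 1/(1+y/m)^(m*t), PV):
  t = 1.0000: CF_t = 6.500000, DF = 0.926784, PV = 6.024096
  t = 2.0000: CF_t = 6.500000, DF = 0.858929, PV = 5.583037
  t = 3.0000: CF_t = 6.500000, DF = 0.796041, PV = 5.174269
  t = 4.0000: CF_t = 6.500000, DF = 0.737758, PV = 4.795430
  t = 5.0000: CF_t = 106.500000, DF = 0.683743, PV = 72.818610
Price P = sum_t PV_t = 94.395442

Answer: Price = 94.3954


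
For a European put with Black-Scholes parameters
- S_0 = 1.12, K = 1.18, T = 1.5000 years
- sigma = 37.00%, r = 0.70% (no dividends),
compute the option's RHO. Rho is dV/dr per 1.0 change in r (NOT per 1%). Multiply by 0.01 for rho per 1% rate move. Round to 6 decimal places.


Answer: Rho = -1.094648

Derivation:
d1 = 0.1345878689; d2 = -0.3185677335
phi(d1) = 0.3953453942; exp(-qT) = 1.0000000000; exp(-rT) = 0.9895549326
N(-d2) = 0.6249728377
Rho = -K*T*exp(-rT)*N(-d2) = -1.1800 * 1.5000 * 0.9895549326 * 0.6249728377 = -1.094648


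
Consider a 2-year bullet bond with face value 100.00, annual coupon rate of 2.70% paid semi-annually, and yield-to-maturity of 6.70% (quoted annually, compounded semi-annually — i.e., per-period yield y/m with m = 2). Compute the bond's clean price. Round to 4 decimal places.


Coupon per period c = face * coupon_rate / m = 1.350000
Periods per year m = 2; per-period yield y/m = 0.033500
Number of cashflows N = 4
Cashflows (t years, CF_t, discount factor 1/(1+y/m)^(m*t), PV):
  t = 0.5000: CF_t = 1.350000, DF = 0.967586, PV = 1.306241
  t = 1.0000: CF_t = 1.350000, DF = 0.936222, PV = 1.263900
  t = 1.5000: CF_t = 1.350000, DF = 0.905876, PV = 1.222932
  t = 2.0000: CF_t = 101.350000, DF = 0.876512, PV = 88.834534
Price P = sum_t PV_t = 92.627607

Answer: Price = 92.6276


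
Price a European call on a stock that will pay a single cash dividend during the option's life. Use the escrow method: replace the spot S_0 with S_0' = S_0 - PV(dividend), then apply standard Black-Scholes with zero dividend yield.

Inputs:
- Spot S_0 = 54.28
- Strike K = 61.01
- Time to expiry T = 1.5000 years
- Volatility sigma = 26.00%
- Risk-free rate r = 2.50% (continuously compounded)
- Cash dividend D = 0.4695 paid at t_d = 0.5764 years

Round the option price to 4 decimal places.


Answer: Price = 4.9146

Derivation:
PV(D) = D * exp(-r * t_d) = 0.4695 * 0.98569333 = 0.46278302
S_0' = S_0 - PV(D) = 54.2800 - 0.46278302 = 53.81721698
d1 = (ln(S_0'/K) + (r + sigma^2/2)*T) / (sigma*sqrt(T)) = -0.11696110
d2 = d1 - sigma*sqrt(T) = -0.43539476
exp(-rT) = 0.96319442
N(d1) = 0.45344544; N(d2) = 0.33163796
C = S_0' * N(d1) - K * exp(-rT) * N(d2) = 53.81721698 * 0.45344544 - 61.0100 * 0.96319442 * 0.33163796 = 4.9146


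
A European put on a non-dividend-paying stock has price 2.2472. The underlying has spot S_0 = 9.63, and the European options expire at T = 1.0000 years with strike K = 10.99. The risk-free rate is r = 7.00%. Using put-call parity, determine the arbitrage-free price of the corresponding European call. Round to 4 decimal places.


Put-call parity: C - P = S_0 * exp(-qT) - K * exp(-rT).
S_0 * exp(-qT) = 9.6300 * 1.00000000 = 9.63000000
K * exp(-rT) = 10.9900 * 0.93239382 = 10.24700808
C = P + S*exp(-qT) - K*exp(-rT)
C = 2.2472 + 9.63000000 - 10.24700808 = 1.6302

Answer: Call price = 1.6302


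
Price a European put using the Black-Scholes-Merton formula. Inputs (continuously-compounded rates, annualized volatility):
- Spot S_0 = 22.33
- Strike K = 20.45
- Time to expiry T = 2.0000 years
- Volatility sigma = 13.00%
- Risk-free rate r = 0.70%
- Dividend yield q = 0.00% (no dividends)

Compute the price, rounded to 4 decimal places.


d1 = (ln(S/K) + (r - q + 0.5*sigma^2) * T) / (sigma * sqrt(T)) = 0.64644890
d2 = d1 - sigma * sqrt(T) = 0.46260113
exp(-rT) = 0.98609754; exp(-qT) = 1.00000000
P = K * exp(-rT) * N(-d2) - S_0 * exp(-qT) * N(-d1)
N(-d1) = 0.25899434; N(-d2) = 0.32182515
P = 20.4500 * 0.98609754 * 0.32182515 - 22.3300 * 1.00000000 * 0.25899434 = 0.7065

Answer: Price = 0.7065


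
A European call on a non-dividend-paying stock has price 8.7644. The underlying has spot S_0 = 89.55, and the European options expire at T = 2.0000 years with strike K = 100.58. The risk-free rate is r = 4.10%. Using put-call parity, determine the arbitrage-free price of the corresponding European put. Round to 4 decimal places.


Put-call parity: C - P = S_0 * exp(-qT) - K * exp(-rT).
S_0 * exp(-qT) = 89.5500 * 1.00000000 = 89.55000000
K * exp(-rT) = 100.5800 * 0.92127196 = 92.66153361
P = C - S*exp(-qT) + K*exp(-rT)
P = 8.7644 - 89.55000000 + 92.66153361 = 11.8759

Answer: Put price = 11.8759


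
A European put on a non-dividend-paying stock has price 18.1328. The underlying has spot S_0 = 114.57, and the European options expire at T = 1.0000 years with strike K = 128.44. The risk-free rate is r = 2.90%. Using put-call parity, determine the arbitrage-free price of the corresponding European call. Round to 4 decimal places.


Answer: Call price = 7.9341

Derivation:
Put-call parity: C - P = S_0 * exp(-qT) - K * exp(-rT).
S_0 * exp(-qT) = 114.5700 * 1.00000000 = 114.57000000
K * exp(-rT) = 128.4400 * 0.97141646 = 124.76873070
C = P + S*exp(-qT) - K*exp(-rT)
C = 18.1328 + 114.57000000 - 124.76873070 = 7.9341


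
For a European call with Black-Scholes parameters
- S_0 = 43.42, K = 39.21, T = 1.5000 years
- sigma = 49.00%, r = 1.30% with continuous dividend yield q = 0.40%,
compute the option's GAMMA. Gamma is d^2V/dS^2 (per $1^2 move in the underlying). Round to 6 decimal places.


Answer: Gamma = 0.013480

Derivation:
d1 = 0.4925029861; d2 = -0.1076220008
phi(d1) = 0.3533775917; exp(-qT) = 0.9940179641; exp(-rT) = 0.9806888952
Gamma = exp(-qT) * phi(d1) / (S * sigma * sqrt(T)) = 0.9940179641 * 0.3533775917 / (43.4200 * 0.4900 * 1.2247448714) = 0.013480


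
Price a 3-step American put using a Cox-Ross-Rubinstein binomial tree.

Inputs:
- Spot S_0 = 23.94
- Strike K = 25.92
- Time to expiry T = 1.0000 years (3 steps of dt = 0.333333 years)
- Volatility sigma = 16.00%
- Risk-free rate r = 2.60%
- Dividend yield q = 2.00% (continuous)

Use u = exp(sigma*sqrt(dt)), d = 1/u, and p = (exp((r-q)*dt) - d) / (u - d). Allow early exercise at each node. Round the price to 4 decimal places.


Answer: Price = V(0,0) = 2.5886

Derivation:
dt = T/N = 0.333333
u = exp(sigma*sqrt(dt)) = 1.096777; d = 1/u = 0.911762
p = (exp((r-q)*dt) - d) / (u - d) = 0.487743
Discount per step: exp(-r*dt) = 0.991371
Stock lattice S(k, i) with i counting down-moves:
  k=0: S(0,0) = 23.9400
  k=1: S(1,0) = 26.2568; S(1,1) = 21.8276
  k=2: S(2,0) = 28.7979; S(2,1) = 23.9400; S(2,2) = 19.9016
  k=3: S(3,0) = 31.5849; S(3,1) = 26.2568; S(3,2) = 21.8276; S(3,3) = 18.1455
Terminal payoffs V(N, i) = max(K - S_T, 0):
  V(3,0) = 0.000000; V(3,1) = 0.000000; V(3,2) = 4.092412; V(3,3) = 7.774500
Backward induction: V(k, i) = exp(-r*dt) * [p * V(k+1, i) + (1-p) * V(k+1, i+1)]; then take max(V_cont, immediate exercise) for American.
  V(2,0) = exp(-r*dt) * [p*0.000000 + (1-p)*0.000000] = 0.000000; exercise = 0.000000; V(2,0) = max -> 0.000000
  V(2,1) = exp(-r*dt) * [p*0.000000 + (1-p)*4.092412] = 2.078276; exercise = 1.980000; V(2,1) = max -> 2.078276
  V(2,2) = exp(-r*dt) * [p*4.092412 + (1-p)*7.774500] = 5.926997; exercise = 6.018430; V(2,2) = max -> 6.018430
  V(1,0) = exp(-r*dt) * [p*0.000000 + (1-p)*2.078276] = 1.055424; exercise = 0.000000; V(1,0) = max -> 1.055424
  V(1,1) = exp(-r*dt) * [p*2.078276 + (1-p)*6.018430] = 4.061296; exercise = 4.092412; V(1,1) = max -> 4.092412
  V(0,0) = exp(-r*dt) * [p*1.055424 + (1-p)*4.092412] = 2.588610; exercise = 1.980000; V(0,0) = max -> 2.588610


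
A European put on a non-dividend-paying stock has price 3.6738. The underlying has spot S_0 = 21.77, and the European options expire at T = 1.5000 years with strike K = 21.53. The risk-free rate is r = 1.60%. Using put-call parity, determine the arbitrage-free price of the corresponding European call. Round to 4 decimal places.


Put-call parity: C - P = S_0 * exp(-qT) - K * exp(-rT).
S_0 * exp(-qT) = 21.7700 * 1.00000000 = 21.77000000
K * exp(-rT) = 21.5300 * 0.97628571 = 21.01943133
C = P + S*exp(-qT) - K*exp(-rT)
C = 3.6738 + 21.77000000 - 21.01943133 = 4.4244

Answer: Call price = 4.4244


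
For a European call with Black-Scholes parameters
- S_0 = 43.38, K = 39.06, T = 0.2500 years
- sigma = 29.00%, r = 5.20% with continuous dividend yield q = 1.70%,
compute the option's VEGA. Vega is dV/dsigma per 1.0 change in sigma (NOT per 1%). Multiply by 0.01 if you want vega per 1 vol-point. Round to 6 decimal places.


d1 = 0.8562902066; d2 = 0.7112902066
phi(d1) = 0.2764970873; exp(-qT) = 0.9957590185; exp(-rT) = 0.9870841350
Vega = S * exp(-qT) * phi(d1) * sqrt(T) = 43.3800 * 0.9957590185 * 0.2764970873 * 0.5000000000 = 5.971788

Answer: Vega = 5.971788


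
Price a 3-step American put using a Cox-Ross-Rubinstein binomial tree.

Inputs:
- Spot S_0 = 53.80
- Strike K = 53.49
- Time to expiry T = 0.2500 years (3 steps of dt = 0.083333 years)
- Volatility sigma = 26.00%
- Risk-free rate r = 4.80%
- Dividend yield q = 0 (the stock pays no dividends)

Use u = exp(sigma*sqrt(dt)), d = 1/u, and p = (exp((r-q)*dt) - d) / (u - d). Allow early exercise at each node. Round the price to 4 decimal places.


Answer: Price = V(0,0) = 2.5970

Derivation:
dt = T/N = 0.083333
u = exp(sigma*sqrt(dt)) = 1.077944; d = 1/u = 0.927692
p = (exp((r-q)*dt) - d) / (u - d) = 0.507920
Discount per step: exp(-r*dt) = 0.996008
Stock lattice S(k, i) with i counting down-moves:
  k=0: S(0,0) = 53.8000
  k=1: S(1,0) = 57.9934; S(1,1) = 49.9098
  k=2: S(2,0) = 62.5136; S(2,1) = 53.8000; S(2,2) = 46.3009
  k=3: S(3,0) = 67.3862; S(3,1) = 57.9934; S(3,2) = 49.9098; S(3,3) = 42.9530
Terminal payoffs V(N, i) = max(K - S_T, 0):
  V(3,0) = 0.000000; V(3,1) = 0.000000; V(3,2) = 3.580172; V(3,3) = 10.536984
Backward induction: V(k, i) = exp(-r*dt) * [p * V(k+1, i) + (1-p) * V(k+1, i+1)]; then take max(V_cont, immediate exercise) for American.
  V(2,0) = exp(-r*dt) * [p*0.000000 + (1-p)*0.000000] = 0.000000; exercise = 0.000000; V(2,0) = max -> 0.000000
  V(2,1) = exp(-r*dt) * [p*0.000000 + (1-p)*3.580172] = 1.754698; exercise = 0.000000; V(2,1) = max -> 1.754698
  V(2,2) = exp(-r*dt) * [p*3.580172 + (1-p)*10.536984] = 6.975521; exercise = 7.189054; V(2,2) = max -> 7.189054
  V(1,0) = exp(-r*dt) * [p*0.000000 + (1-p)*1.754698] = 0.860004; exercise = 0.000000; V(1,0) = max -> 0.860004
  V(1,1) = exp(-r*dt) * [p*1.754698 + (1-p)*7.189054] = 4.411155; exercise = 3.580172; V(1,1) = max -> 4.411155
  V(0,0) = exp(-r*dt) * [p*0.860004 + (1-p)*4.411155] = 2.597045; exercise = 0.000000; V(0,0) = max -> 2.597045


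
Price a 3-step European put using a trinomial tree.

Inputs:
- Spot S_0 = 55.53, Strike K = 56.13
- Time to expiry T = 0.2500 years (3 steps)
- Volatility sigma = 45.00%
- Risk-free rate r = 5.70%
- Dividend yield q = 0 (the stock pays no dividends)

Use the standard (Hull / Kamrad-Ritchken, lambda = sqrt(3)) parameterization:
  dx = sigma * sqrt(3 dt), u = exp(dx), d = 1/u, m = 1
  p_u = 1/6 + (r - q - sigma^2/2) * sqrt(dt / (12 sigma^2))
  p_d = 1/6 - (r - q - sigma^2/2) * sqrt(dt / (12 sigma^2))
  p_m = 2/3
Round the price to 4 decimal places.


dt = T/N = 0.083333; dx = sigma*sqrt(3*dt) = 0.225000
u = exp(dx) = 1.252323; d = 1/u = 0.798516
p_u = 0.158472, p_m = 0.666667, p_d = 0.174861
Discount per step: exp(-r*dt) = 0.995261
Stock lattice S(k, j) with j the centered position index:
  k=0: S(0,+0) = 55.5300
  k=1: S(1,-1) = 44.3416; S(1,+0) = 55.5300; S(1,+1) = 69.5415
  k=2: S(2,-2) = 35.4075; S(2,-1) = 44.3416; S(2,+0) = 55.5300; S(2,+1) = 69.5415; S(2,+2) = 87.0884
  k=3: S(3,-3) = 28.2735; S(3,-2) = 35.4075; S(3,-1) = 44.3416; S(3,+0) = 55.5300; S(3,+1) = 69.5415; S(3,+2) = 87.0884; S(3,+3) = 109.0628
Terminal payoffs V(N, j) = max(K - S_T, 0):
  V(3,-3) = 27.856544; V(3,-2) = 20.722509; V(3,-1) = 11.788394; V(3,+0) = 0.600000; V(3,+1) = 0.000000; V(3,+2) = 0.000000; V(3,+3) = 0.000000
Backward induction: V(k, j) = exp(-r*dt) * [p_u * V(k+1, j+1) + p_m * V(k+1, j) + p_d * V(k+1, j-1)]
  V(2,-2) = exp(-r*dt) * [p_u*11.788394 + p_m*20.722509 + p_d*27.856544] = 20.456764
  V(2,-1) = exp(-r*dt) * [p_u*0.600000 + p_m*11.788394 + p_d*20.722509] = 11.522711
  V(2,+0) = exp(-r*dt) * [p_u*0.000000 + p_m*0.600000 + p_d*11.788394] = 2.449668
  V(2,+1) = exp(-r*dt) * [p_u*0.000000 + p_m*0.000000 + p_d*0.600000] = 0.104419
  V(2,+2) = exp(-r*dt) * [p_u*0.000000 + p_m*0.000000 + p_d*0.000000] = 0.000000
  V(1,-1) = exp(-r*dt) * [p_u*2.449668 + p_m*11.522711 + p_d*20.456764] = 11.591911
  V(1,+0) = exp(-r*dt) * [p_u*0.104419 + p_m*2.449668 + p_d*11.522711] = 3.647168
  V(1,+1) = exp(-r*dt) * [p_u*0.000000 + p_m*0.104419 + p_d*2.449668] = 0.495605
  V(0,+0) = exp(-r*dt) * [p_u*0.495605 + p_m*3.647168 + p_d*11.591911] = 4.515460

Answer: Price = V(0,0) = 4.5155


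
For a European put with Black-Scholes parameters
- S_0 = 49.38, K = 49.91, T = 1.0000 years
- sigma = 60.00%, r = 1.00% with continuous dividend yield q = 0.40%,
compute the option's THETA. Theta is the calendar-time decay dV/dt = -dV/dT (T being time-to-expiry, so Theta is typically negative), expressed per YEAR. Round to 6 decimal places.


Answer: Theta = -5.409282

Derivation:
d1 = 0.2922068341; d2 = -0.3077931659
phi(d1) = 0.3822689157; exp(-qT) = 0.9960079893; exp(-rT) = 0.9900498337
Theta = -S*exp(-qT)*phi(d1)*sigma/(2*sqrt(T)) + r*K*exp(-rT)*N(-d2) - q*S*exp(-qT)*N(-d1)
N(-d1) = 0.3850642434; N(-d2) = 0.6208801389; sqrt(T) = 1.0000000000
Term 1 = -49.3800 * 0.9960079893 * 0.3822689157 * 0.6000 / (2 * 1.0000000000) = -5.6403252332
Term 2 = 0.0100 * 49.9100 * 0.9900498337 * 0.6208801389 = 0.3067979071
Term 3 = -0.0040 * 49.3800 * 0.9960079893 * 0.3850642434 = -0.0757542654
Theta = -5.6403252332 + (0.3067979071) + (-0.0757542654) = -5.409282


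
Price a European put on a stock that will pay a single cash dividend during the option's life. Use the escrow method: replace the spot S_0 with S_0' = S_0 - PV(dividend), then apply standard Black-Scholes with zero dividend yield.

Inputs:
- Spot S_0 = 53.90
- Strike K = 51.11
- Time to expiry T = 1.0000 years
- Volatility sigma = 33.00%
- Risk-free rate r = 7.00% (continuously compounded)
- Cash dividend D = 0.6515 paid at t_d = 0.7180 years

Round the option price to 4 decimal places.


PV(D) = D * exp(-r * t_d) = 0.6515 * 0.95098214 = 0.61956486
S_0' = S_0 - PV(D) = 53.9000 - 0.61956486 = 53.28043514
d1 = (ln(S_0'/K) + (r + sigma^2/2)*T) / (sigma*sqrt(T)) = 0.50314855
d2 = d1 - sigma*sqrt(T) = 0.17314855
exp(-rT) = 0.93239382
N(-d1) = 0.30742992; N(-d2) = 0.43126733
P = K * exp(-rT) * N(-d2) - S_0' * N(-d1) = 51.1100 * 0.93239382 * 0.43126733 - 53.28043514 * 0.30742992 = 4.1719

Answer: Price = 4.1719


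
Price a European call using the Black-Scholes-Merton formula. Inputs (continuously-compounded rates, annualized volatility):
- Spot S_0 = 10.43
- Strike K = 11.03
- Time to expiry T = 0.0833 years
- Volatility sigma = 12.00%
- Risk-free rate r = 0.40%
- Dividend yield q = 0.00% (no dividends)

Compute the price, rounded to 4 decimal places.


Answer: Price = 0.0085

Derivation:
d1 = (ln(S/K) + (r - q + 0.5*sigma^2) * T) / (sigma * sqrt(T)) = -1.58801945
d2 = d1 - sigma * sqrt(T) = -1.62265354
exp(-rT) = 0.99966686; exp(-qT) = 1.00000000
C = S_0 * exp(-qT) * N(d1) - K * exp(-rT) * N(d2)
N(d1) = 0.05614097; N(d2) = 0.05233174
C = 10.4300 * 1.00000000 * 0.05614097 - 11.0300 * 0.99966686 * 0.05233174 = 0.0085


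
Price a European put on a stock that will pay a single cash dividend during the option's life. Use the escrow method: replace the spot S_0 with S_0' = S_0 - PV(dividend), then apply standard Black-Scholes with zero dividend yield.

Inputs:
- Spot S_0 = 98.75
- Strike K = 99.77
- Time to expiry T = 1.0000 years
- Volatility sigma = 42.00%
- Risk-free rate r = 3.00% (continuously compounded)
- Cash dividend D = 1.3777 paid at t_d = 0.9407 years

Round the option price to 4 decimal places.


Answer: Price = 15.8605

Derivation:
PV(D) = D * exp(-r * t_d) = 1.3777 * 0.97217349 = 1.33936342
S_0' = S_0 - PV(D) = 98.7500 - 1.33936342 = 97.41063658
d1 = (ln(S_0'/K) + (r + sigma^2/2)*T) / (sigma*sqrt(T)) = 0.22444732
d2 = d1 - sigma*sqrt(T) = -0.19555268
exp(-rT) = 0.97044553
N(-d1) = 0.41120463; N(-d2) = 0.57751985
P = K * exp(-rT) * N(-d2) - S_0' * N(-d1) = 99.7700 * 0.97044553 * 0.57751985 - 97.41063658 * 0.41120463 = 15.8605


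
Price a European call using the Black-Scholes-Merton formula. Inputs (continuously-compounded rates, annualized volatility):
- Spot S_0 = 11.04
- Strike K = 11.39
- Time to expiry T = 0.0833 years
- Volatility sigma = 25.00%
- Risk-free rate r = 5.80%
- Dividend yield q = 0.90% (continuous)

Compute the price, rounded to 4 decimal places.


Answer: Price = 0.1926

Derivation:
d1 = (ln(S/K) + (r - q + 0.5*sigma^2) * T) / (sigma * sqrt(T)) = -0.33990899
d2 = d1 - sigma * sqrt(T) = -0.41206334
exp(-rT) = 0.99518025; exp(-qT) = 0.99925058
C = S_0 * exp(-qT) * N(d1) - K * exp(-rT) * N(d2)
N(d1) = 0.36696253; N(d2) = 0.34014650
C = 11.0400 * 0.99925058 * 0.36696253 - 11.3900 * 0.99518025 * 0.34014650 = 0.1926


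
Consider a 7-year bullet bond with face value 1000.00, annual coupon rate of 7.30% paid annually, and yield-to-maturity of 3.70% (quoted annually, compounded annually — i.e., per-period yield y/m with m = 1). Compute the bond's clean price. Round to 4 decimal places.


Coupon per period c = face * coupon_rate / m = 73.000000
Periods per year m = 1; per-period yield y/m = 0.037000
Number of cashflows N = 7
Cashflows (t years, CF_t, discount factor 1/(1+y/m)^(m*t), PV):
  t = 1.0000: CF_t = 73.000000, DF = 0.964320, PV = 70.395371
  t = 2.0000: CF_t = 73.000000, DF = 0.929913, PV = 67.883675
  t = 3.0000: CF_t = 73.000000, DF = 0.896734, PV = 65.461596
  t = 4.0000: CF_t = 73.000000, DF = 0.864739, PV = 63.125937
  t = 5.0000: CF_t = 73.000000, DF = 0.833885, PV = 60.873613
  t = 6.0000: CF_t = 73.000000, DF = 0.804132, PV = 58.701652
  t = 7.0000: CF_t = 1073.000000, DF = 0.775441, PV = 832.048089
Price P = sum_t PV_t = 1218.489933

Answer: Price = 1218.4899


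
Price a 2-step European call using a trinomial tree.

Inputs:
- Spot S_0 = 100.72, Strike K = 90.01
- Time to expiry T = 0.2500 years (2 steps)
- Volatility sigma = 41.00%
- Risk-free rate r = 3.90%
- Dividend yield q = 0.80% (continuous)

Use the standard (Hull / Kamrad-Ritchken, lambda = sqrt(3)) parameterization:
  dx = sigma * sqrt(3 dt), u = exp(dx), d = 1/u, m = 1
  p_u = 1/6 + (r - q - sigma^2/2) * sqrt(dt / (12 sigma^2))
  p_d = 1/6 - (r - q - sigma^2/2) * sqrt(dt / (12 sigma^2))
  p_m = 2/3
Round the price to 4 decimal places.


Answer: Price = V(0,0) = 15.0762

Derivation:
dt = T/N = 0.125000; dx = sigma*sqrt(3*dt) = 0.251073
u = exp(dx) = 1.285404; d = 1/u = 0.777966
p_u = 0.153461, p_m = 0.666667, p_d = 0.179873
Discount per step: exp(-r*dt) = 0.995137
Stock lattice S(k, j) with j the centered position index:
  k=0: S(0,+0) = 100.7200
  k=1: S(1,-1) = 78.3567; S(1,+0) = 100.7200; S(1,+1) = 129.4658
  k=2: S(2,-2) = 60.9588; S(2,-1) = 78.3567; S(2,+0) = 100.7200; S(2,+1) = 129.4658; S(2,+2) = 166.4159
Terminal payoffs V(N, j) = max(S_T - K, 0):
  V(2,-2) = 0.000000; V(2,-1) = 0.000000; V(2,+0) = 10.710000; V(2,+1) = 39.455843; V(2,+2) = 76.405852
Backward induction: V(k, j) = exp(-r*dt) * [p_u * V(k+1, j+1) + p_m * V(k+1, j) + p_d * V(k+1, j-1)]
  V(1,-1) = exp(-r*dt) * [p_u*10.710000 + p_m*0.000000 + p_d*0.000000] = 1.635573
  V(1,+0) = exp(-r*dt) * [p_u*39.455843 + p_m*10.710000 + p_d*0.000000] = 13.130758
  V(1,+1) = exp(-r*dt) * [p_u*76.405852 + p_m*39.455843 + p_d*10.710000] = 39.761326
  V(0,+0) = exp(-r*dt) * [p_u*39.761326 + p_m*13.130758 + p_d*1.635573] = 15.076163


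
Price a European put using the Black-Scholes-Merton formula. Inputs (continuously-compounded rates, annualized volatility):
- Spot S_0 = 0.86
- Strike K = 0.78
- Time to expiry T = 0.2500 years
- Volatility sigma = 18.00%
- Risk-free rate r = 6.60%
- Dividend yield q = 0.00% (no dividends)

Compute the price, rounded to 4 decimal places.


Answer: Price = 0.0036

Derivation:
d1 = (ln(S/K) + (r - q + 0.5*sigma^2) * T) / (sigma * sqrt(T)) = 1.31320522
d2 = d1 - sigma * sqrt(T) = 1.22320522
exp(-rT) = 0.98363538; exp(-qT) = 1.00000000
P = K * exp(-rT) * N(-d2) - S_0 * exp(-qT) * N(-d1)
N(-d1) = 0.09455690; N(-d2) = 0.11062610
P = 0.7800 * 0.98363538 * 0.11062610 - 0.8600 * 1.00000000 * 0.09455690 = 0.0036


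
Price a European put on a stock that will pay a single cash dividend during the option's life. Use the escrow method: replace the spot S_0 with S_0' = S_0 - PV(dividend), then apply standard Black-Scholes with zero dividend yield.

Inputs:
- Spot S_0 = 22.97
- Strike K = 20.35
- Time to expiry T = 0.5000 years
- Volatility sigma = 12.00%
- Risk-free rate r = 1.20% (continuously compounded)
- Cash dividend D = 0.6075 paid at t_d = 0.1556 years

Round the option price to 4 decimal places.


PV(D) = D * exp(-r * t_d) = 0.6075 * 0.99813454 = 0.60636673
S_0' = S_0 - PV(D) = 22.9700 - 0.60636673 = 22.36363327
d1 = (ln(S_0'/K) + (r + sigma^2/2)*T) / (sigma*sqrt(T)) = 1.22512393
d2 = d1 - sigma*sqrt(T) = 1.14027112
exp(-rT) = 0.99401796
N(-d1) = 0.11026426; N(-d2) = 0.12708668
P = K * exp(-rT) * N(-d2) - S_0' * N(-d1) = 20.3500 * 0.99401796 * 0.12708668 - 22.36363327 * 0.11026426 = 0.1048

Answer: Price = 0.1048


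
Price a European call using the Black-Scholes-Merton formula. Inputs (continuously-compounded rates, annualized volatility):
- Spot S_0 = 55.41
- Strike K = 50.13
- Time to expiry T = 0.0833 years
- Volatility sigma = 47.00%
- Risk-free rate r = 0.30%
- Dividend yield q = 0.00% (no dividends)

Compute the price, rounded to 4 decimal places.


d1 = (ln(S/K) + (r - q + 0.5*sigma^2) * T) / (sigma * sqrt(T)) = 0.80789307
d2 = d1 - sigma * sqrt(T) = 0.67224290
exp(-rT) = 0.99975013; exp(-qT) = 1.00000000
C = S_0 * exp(-qT) * N(d1) - K * exp(-rT) * N(d2)
N(d1) = 0.79042393; N(d2) = 0.74928546
C = 55.4100 * 1.00000000 * 0.79042393 - 50.1300 * 0.99975013 * 0.74928546 = 6.2451

Answer: Price = 6.2451


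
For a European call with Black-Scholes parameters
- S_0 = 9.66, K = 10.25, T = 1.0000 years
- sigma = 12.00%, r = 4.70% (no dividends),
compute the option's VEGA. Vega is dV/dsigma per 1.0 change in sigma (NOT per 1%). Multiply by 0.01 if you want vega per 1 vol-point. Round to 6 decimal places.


d1 = -0.0423671447; d2 = -0.1623671447
phi(d1) = 0.3985843953; exp(-qT) = 1.0000000000; exp(-rT) = 0.9540873976
Vega = S * exp(-qT) * phi(d1) * sqrt(T) = 9.6600 * 1.0000000000 * 0.3985843953 * 1.0000000000 = 3.850325

Answer: Vega = 3.850325


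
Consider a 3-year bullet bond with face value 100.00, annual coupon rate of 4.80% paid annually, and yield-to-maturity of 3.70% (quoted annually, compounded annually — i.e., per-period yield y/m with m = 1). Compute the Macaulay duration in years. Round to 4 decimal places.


Coupon per period c = face * coupon_rate / m = 4.800000
Periods per year m = 1; per-period yield y/m = 0.037000
Number of cashflows N = 3
Cashflows (t years, CF_t, discount factor 1/(1+y/m)^(m*t), PV):
  t = 1.0000: CF_t = 4.800000, DF = 0.964320, PV = 4.628737
  t = 2.0000: CF_t = 4.800000, DF = 0.929913, PV = 4.463584
  t = 3.0000: CF_t = 104.800000, DF = 0.896734, PV = 93.977744
Price P = sum_t PV_t = 103.070064
Macaulay numerator sum_t t * PV_t:
  t * PV_t at t = 1.0000: 4.628737
  t * PV_t at t = 2.0000: 8.927168
  t * PV_t at t = 3.0000: 281.933231
Macaulay duration D = (sum_t t * PV_t) / P = 295.489136 / 103.070064 = 2.866876

Answer: Macaulay duration = 2.8669 years


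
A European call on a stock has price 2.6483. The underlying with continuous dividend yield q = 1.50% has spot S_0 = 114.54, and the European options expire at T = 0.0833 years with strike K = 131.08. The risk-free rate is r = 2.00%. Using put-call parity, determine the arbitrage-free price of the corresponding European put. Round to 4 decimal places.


Put-call parity: C - P = S_0 * exp(-qT) - K * exp(-rT).
S_0 * exp(-qT) = 114.5400 * 0.99875128 = 114.39697165
K * exp(-rT) = 131.0800 * 0.99833539 = 130.86180253
P = C - S*exp(-qT) + K*exp(-rT)
P = 2.6483 - 114.39697165 + 130.86180253 = 19.1131

Answer: Put price = 19.1131


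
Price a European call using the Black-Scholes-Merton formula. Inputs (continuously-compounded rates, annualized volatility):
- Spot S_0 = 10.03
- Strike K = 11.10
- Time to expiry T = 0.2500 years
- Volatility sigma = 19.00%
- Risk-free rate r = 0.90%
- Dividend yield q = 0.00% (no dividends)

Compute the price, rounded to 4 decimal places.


Answer: Price = 0.0767

Derivation:
d1 = (ln(S/K) + (r - q + 0.5*sigma^2) * T) / (sigma * sqrt(T)) = -0.99581059
d2 = d1 - sigma * sqrt(T) = -1.09081059
exp(-rT) = 0.99775253; exp(-qT) = 1.00000000
C = S_0 * exp(-qT) * N(d1) - K * exp(-rT) * N(d2)
N(d1) = 0.15967109; N(d2) = 0.13767812
C = 10.0300 * 1.00000000 * 0.15967109 - 11.1000 * 0.99775253 * 0.13767812 = 0.0767


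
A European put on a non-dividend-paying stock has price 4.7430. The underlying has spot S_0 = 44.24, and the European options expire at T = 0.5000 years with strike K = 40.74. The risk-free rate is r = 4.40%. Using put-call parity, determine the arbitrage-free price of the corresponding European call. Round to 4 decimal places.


Answer: Call price = 9.1295

Derivation:
Put-call parity: C - P = S_0 * exp(-qT) - K * exp(-rT).
S_0 * exp(-qT) = 44.2400 * 1.00000000 = 44.24000000
K * exp(-rT) = 40.7400 * 0.97824024 = 39.85350718
C = P + S*exp(-qT) - K*exp(-rT)
C = 4.7430 + 44.24000000 - 39.85350718 = 9.1295


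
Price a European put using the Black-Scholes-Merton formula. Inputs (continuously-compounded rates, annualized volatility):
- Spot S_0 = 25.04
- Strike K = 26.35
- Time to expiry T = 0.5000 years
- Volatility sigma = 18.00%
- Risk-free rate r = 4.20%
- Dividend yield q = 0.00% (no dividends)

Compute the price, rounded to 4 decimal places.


d1 = (ln(S/K) + (r - q + 0.5*sigma^2) * T) / (sigma * sqrt(T)) = -0.17201338
d2 = d1 - sigma * sqrt(T) = -0.29929260
exp(-rT) = 0.97921896; exp(-qT) = 1.00000000
P = K * exp(-rT) * N(-d2) - S_0 * exp(-qT) * N(-d1)
N(-d1) = 0.56828649; N(-d2) = 0.61764160
P = 26.3500 * 0.97921896 * 0.61764160 - 25.0400 * 1.00000000 * 0.56828649 = 1.7068

Answer: Price = 1.7068


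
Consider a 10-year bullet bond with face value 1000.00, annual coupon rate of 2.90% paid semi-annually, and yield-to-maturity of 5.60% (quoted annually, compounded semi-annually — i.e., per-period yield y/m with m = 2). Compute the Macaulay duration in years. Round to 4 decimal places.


Answer: Macaulay duration = 8.5614 years

Derivation:
Coupon per period c = face * coupon_rate / m = 14.500000
Periods per year m = 2; per-period yield y/m = 0.028000
Number of cashflows N = 20
Cashflows (t years, CF_t, discount factor 1/(1+y/m)^(m*t), PV):
  t = 0.5000: CF_t = 14.500000, DF = 0.972763, PV = 14.105058
  t = 1.0000: CF_t = 14.500000, DF = 0.946267, PV = 13.720874
  t = 1.5000: CF_t = 14.500000, DF = 0.920493, PV = 13.347154
  t = 2.0000: CF_t = 14.500000, DF = 0.895422, PV = 12.983612
  t = 2.5000: CF_t = 14.500000, DF = 0.871033, PV = 12.629973
  t = 3.0000: CF_t = 14.500000, DF = 0.847308, PV = 12.285966
  t = 3.5000: CF_t = 14.500000, DF = 0.824230, PV = 11.951329
  t = 4.0000: CF_t = 14.500000, DF = 0.801780, PV = 11.625806
  t = 4.5000: CF_t = 14.500000, DF = 0.779941, PV = 11.309150
  t = 5.0000: CF_t = 14.500000, DF = 0.758698, PV = 11.001119
  t = 5.5000: CF_t = 14.500000, DF = 0.738033, PV = 10.701477
  t = 6.0000: CF_t = 14.500000, DF = 0.717931, PV = 10.409998
  t = 6.5000: CF_t = 14.500000, DF = 0.698376, PV = 10.126457
  t = 7.0000: CF_t = 14.500000, DF = 0.679354, PV = 9.850639
  t = 7.5000: CF_t = 14.500000, DF = 0.660851, PV = 9.582334
  t = 8.0000: CF_t = 14.500000, DF = 0.642851, PV = 9.321336
  t = 8.5000: CF_t = 14.500000, DF = 0.625341, PV = 9.067448
  t = 9.0000: CF_t = 14.500000, DF = 0.608309, PV = 8.820474
  t = 9.5000: CF_t = 14.500000, DF = 0.591740, PV = 8.580228
  t = 10.0000: CF_t = 1014.500000, DF = 0.575622, PV = 583.968953
Price P = sum_t PV_t = 795.389385
Macaulay numerator sum_t t * PV_t:
  t * PV_t at t = 0.5000: 7.052529
  t * PV_t at t = 1.0000: 13.720874
  t * PV_t at t = 1.5000: 20.020730
  t * PV_t at t = 2.0000: 25.967225
  t * PV_t at t = 2.5000: 31.574933
  t * PV_t at t = 3.0000: 36.857898
  t * PV_t at t = 3.5000: 41.829651
  t * PV_t at t = 4.0000: 46.503225
  t * PV_t at t = 4.5000: 50.891176
  t * PV_t at t = 5.0000: 55.005594
  t * PV_t at t = 5.5000: 58.858126
  t * PV_t at t = 6.0000: 62.459985
  t * PV_t at t = 6.5000: 65.821969
  t * PV_t at t = 7.0000: 68.954472
  t * PV_t at t = 7.5000: 71.867501
  t * PV_t at t = 8.0000: 74.570689
  t * PV_t at t = 8.5000: 77.073304
  t * PV_t at t = 9.0000: 79.384269
  t * PV_t at t = 9.5000: 81.512165
  t * PV_t at t = 10.0000: 5839.689529
Macaulay duration D = (sum_t t * PV_t) / P = 6809.615846 / 795.389385 = 8.561361


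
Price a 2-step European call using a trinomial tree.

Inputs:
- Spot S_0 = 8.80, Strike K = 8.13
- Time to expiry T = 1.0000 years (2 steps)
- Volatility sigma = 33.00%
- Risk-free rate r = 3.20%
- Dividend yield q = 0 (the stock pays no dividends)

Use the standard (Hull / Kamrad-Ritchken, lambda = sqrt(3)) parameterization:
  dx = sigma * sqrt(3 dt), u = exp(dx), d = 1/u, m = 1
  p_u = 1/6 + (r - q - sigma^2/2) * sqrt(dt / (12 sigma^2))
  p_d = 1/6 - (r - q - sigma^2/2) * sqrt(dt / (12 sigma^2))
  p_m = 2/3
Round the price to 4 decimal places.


dt = T/N = 0.500000; dx = sigma*sqrt(3*dt) = 0.404166
u = exp(dx) = 1.498052; d = 1/u = 0.667533
p_u = 0.152780, p_m = 0.666667, p_d = 0.180553
Discount per step: exp(-r*dt) = 0.984127
Stock lattice S(k, j) with j the centered position index:
  k=0: S(0,+0) = 8.8000
  k=1: S(1,-1) = 5.8743; S(1,+0) = 8.8000; S(1,+1) = 13.1829
  k=2: S(2,-2) = 3.9213; S(2,-1) = 5.8743; S(2,+0) = 8.8000; S(2,+1) = 13.1829; S(2,+2) = 19.7486
Terminal payoffs V(N, j) = max(S_T - K, 0):
  V(2,-2) = 0.000000; V(2,-1) = 0.000000; V(2,+0) = 0.670000; V(2,+1) = 5.052860; V(2,+2) = 11.618614
Backward induction: V(k, j) = exp(-r*dt) * [p_u * V(k+1, j+1) + p_m * V(k+1, j) + p_d * V(k+1, j-1)]
  V(1,-1) = exp(-r*dt) * [p_u*0.670000 + p_m*0.000000 + p_d*0.000000] = 0.100738
  V(1,+0) = exp(-r*dt) * [p_u*5.052860 + p_m*0.670000 + p_d*0.000000] = 1.199300
  V(1,+1) = exp(-r*dt) * [p_u*11.618614 + p_m*5.052860 + p_d*0.670000] = 5.181073
  V(0,+0) = exp(-r*dt) * [p_u*5.181073 + p_m*1.199300 + p_d*0.100738] = 1.583743

Answer: Price = V(0,0) = 1.5837


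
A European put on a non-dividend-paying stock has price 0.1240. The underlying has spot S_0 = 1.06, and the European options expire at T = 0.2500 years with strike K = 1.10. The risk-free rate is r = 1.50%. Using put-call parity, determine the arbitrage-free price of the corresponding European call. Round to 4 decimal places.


Answer: Call price = 0.0881

Derivation:
Put-call parity: C - P = S_0 * exp(-qT) - K * exp(-rT).
S_0 * exp(-qT) = 1.0600 * 1.00000000 = 1.06000000
K * exp(-rT) = 1.1000 * 0.99625702 = 1.09588272
C = P + S*exp(-qT) - K*exp(-rT)
C = 0.1240 + 1.06000000 - 1.09588272 = 0.0881
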